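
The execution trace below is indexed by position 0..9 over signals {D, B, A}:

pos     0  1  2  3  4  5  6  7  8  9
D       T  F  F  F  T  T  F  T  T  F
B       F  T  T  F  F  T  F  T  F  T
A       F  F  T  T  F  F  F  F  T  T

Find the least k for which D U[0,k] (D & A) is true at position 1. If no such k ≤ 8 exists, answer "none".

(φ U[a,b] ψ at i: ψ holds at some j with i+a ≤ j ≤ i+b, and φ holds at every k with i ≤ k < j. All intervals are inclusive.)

Need earliest j ≥ 1 with (D & A), and D at every k in [1,j-1].
  j=1: rhs fails.
  j=2: rhs fails.
  j=3: rhs fails.
  j=4: rhs fails.
  j=5: rhs fails.
  j=6: rhs fails.
  j=7: rhs fails.
  j=8: rhs holds but lhs fails at k=1.
  j=9: rhs fails.
No witness within the range → none.

none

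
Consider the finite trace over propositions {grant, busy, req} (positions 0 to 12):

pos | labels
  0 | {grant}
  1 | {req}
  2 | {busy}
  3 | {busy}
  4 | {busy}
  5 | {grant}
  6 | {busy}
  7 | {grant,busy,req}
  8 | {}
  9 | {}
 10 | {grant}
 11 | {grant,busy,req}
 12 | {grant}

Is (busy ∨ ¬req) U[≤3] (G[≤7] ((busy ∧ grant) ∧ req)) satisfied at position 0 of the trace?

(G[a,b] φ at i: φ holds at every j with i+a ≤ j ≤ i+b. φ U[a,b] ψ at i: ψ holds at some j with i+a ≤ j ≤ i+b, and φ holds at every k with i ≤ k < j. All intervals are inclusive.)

Need some j in [0,3] with G[≤7] ((busy ∧ grant) ∧ req), and (busy ∨ ¬req) at every k in [0,j-1].
  j=0: G[≤7] ((busy ∧ grant) ∧ req) — fails at 0.
  j=1: G[≤7] ((busy ∧ grant) ∧ req) — fails at 1.
  j=2: G[≤7] ((busy ∧ grant) ∧ req) — fails at 2.
  j=3: G[≤7] ((busy ∧ grant) ∧ req) — fails at 3.
No j in the window works → until fails.

Does not hold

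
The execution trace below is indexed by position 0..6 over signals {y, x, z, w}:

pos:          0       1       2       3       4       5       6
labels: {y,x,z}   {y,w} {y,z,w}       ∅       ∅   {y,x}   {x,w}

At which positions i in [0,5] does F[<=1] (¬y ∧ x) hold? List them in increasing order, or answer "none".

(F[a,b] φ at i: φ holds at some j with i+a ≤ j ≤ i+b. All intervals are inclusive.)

5

Evaluate at each i in [0,5]:
  i=0: ✗ (none in [0,1])
  i=1: ✗ (none in [1,2])
  i=2: ✗ (none in [2,3])
  i=3: ✗ (none in [3,4])
  i=4: ✗ (none in [4,5])
  i=5: ✓ (witness j=6)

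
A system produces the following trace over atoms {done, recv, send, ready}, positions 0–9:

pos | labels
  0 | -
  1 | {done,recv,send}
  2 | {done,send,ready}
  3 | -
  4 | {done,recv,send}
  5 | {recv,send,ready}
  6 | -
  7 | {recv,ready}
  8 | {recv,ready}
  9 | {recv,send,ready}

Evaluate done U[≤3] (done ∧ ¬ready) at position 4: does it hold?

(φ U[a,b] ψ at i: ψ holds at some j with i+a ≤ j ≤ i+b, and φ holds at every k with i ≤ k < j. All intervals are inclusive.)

Need some j in [4,7] with (done ∧ ¬ready), and done at every k in [4,j-1].
  j=4: (done ∧ ¬ready) holds; no prefix to check → satisfied.

True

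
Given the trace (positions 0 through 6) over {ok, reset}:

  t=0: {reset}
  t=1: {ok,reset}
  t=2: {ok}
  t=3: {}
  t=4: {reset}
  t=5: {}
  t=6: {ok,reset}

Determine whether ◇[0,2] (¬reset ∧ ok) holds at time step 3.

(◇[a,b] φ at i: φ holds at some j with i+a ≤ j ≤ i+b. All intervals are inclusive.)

Check (¬reset ∧ ok) at each j in [3,5]:
  j=3: false
  j=4: false
  j=5: false
No position in the window satisfies it → formula fails.

False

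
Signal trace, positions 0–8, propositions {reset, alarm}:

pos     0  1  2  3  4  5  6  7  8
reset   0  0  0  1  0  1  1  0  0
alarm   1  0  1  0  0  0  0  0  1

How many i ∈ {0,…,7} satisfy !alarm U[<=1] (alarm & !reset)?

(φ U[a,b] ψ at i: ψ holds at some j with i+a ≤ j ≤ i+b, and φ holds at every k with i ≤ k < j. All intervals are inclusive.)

4

Evaluate at each i in [0,7]:
  i=0: ✓ (rhs at j=0)
  i=1: ✓ (rhs at j=2; lhs holds on [1,1])
  i=2: ✓ (rhs at j=2)
  i=3: ✗ (no rhs in [3,4])
  i=4: ✗ (no rhs in [4,5])
  i=5: ✗ (no rhs in [5,6])
  i=6: ✗ (no rhs in [6,7])
  i=7: ✓ (rhs at j=8; lhs holds on [7,7])
Positions where it holds: {0, 1, 2, 7} → 4.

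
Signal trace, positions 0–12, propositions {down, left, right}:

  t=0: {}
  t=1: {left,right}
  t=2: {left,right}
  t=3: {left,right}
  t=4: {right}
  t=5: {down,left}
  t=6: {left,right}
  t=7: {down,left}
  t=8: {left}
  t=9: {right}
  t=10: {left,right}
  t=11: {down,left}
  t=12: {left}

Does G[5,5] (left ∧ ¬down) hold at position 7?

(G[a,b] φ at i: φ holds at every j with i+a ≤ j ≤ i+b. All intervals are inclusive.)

Yes

Check (left ∧ ¬down) at every j in [12,12]:
  j=12: true
All positions satisfy it → formula holds.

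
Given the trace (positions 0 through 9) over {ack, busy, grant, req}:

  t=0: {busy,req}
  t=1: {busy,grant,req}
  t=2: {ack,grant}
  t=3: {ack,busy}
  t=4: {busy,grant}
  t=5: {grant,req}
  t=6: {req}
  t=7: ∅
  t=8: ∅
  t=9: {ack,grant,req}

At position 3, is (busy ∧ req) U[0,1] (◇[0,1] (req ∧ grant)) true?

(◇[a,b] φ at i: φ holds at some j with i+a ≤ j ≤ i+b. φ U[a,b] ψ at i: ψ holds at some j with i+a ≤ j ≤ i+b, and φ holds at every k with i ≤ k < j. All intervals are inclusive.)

False

Need some j in [3,4] with ◇[0,1] (req ∧ grant), and (busy ∧ req) at every k in [3,j-1].
  j=3: ◇[0,1] (req ∧ grant) — fails (none in [3,4]).
  j=4: ◇[0,1] (req ∧ grant) holds, but (busy ∧ req) fails at k=3 → not this j.
No j in the window works → until fails.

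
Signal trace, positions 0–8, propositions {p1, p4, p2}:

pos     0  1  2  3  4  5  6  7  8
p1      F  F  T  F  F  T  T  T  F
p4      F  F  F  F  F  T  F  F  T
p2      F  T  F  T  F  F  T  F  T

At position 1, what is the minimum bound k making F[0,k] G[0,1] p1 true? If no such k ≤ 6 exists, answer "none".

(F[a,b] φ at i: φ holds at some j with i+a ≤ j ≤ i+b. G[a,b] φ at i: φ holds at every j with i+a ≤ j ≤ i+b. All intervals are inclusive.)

4

Scan j = 1,2,… for G[0,1] p1:
  j=1: fails
  j=2: fails
  j=3: fails
  j=4: fails
  j=5: holds
First hit at j=5, so smallest k = 5-1 = 4.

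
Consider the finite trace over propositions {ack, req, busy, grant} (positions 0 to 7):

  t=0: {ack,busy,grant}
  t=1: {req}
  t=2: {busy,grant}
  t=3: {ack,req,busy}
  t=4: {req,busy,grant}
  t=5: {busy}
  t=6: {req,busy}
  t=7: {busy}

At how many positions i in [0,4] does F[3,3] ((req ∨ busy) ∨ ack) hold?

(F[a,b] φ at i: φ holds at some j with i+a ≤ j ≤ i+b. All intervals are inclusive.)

5

Evaluate at each i in [0,4]:
  i=0: ✓ (witness j=3)
  i=1: ✓ (witness j=4)
  i=2: ✓ (witness j=5)
  i=3: ✓ (witness j=6)
  i=4: ✓ (witness j=7)
Positions where it holds: {0, 1, 2, 3, 4} → 5.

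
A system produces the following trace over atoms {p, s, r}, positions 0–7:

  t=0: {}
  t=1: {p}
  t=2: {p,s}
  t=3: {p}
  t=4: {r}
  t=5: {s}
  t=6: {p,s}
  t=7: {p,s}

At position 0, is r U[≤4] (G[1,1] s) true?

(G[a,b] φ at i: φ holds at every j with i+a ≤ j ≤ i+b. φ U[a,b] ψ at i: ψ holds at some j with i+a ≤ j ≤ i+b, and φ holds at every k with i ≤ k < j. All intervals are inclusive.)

Need some j in [0,4] with G[1,1] s, and r at every k in [0,j-1].
  j=0: G[1,1] s — fails at 1.
  j=1: G[1,1] s holds, but r fails at k=0 → not this j.
  j=2: G[1,1] s — fails at 3.
  j=3: G[1,1] s — fails at 4.
  j=4: G[1,1] s holds, but r fails at k=0 → not this j.
No j in the window works → until fails.

False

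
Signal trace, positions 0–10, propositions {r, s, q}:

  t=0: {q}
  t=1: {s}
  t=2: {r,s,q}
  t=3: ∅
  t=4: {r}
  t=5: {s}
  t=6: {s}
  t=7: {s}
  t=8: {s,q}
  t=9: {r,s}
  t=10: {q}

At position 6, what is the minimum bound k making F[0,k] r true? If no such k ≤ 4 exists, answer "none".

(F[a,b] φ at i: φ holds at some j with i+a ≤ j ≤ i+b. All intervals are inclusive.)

3

Scan j = 6,7,… for r:
  j=6: fails
  j=7: fails
  j=8: fails
  j=9: holds
First hit at j=9, so smallest k = 9-6 = 3.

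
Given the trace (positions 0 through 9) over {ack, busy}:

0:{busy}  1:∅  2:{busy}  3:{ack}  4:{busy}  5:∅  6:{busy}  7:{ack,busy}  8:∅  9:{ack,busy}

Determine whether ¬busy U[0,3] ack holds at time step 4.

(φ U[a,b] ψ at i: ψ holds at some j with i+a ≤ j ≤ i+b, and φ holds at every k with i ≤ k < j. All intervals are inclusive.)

Does not hold

Need some j in [4,7] with ack, and ¬busy at every k in [4,j-1].
  j=4: ack false.
  j=5: ack false.
  j=6: ack false.
  j=7: ack holds, but ¬busy fails at k=4 → not this j.
No j in the window works → until fails.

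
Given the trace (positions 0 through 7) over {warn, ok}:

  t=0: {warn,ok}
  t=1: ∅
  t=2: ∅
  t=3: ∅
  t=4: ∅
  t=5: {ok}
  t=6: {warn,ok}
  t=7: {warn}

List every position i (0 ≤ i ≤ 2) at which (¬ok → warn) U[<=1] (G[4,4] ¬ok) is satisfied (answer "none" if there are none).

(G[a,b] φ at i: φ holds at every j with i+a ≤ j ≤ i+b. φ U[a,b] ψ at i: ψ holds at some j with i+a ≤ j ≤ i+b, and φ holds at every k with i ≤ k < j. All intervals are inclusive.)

Evaluate at each i in [0,2]:
  i=0: ✓ (rhs at j=0)
  i=1: ✗ (no rhs in [1,2])
  i=2: ✗ (lhs fails at k=2 before rhs at j=3)

0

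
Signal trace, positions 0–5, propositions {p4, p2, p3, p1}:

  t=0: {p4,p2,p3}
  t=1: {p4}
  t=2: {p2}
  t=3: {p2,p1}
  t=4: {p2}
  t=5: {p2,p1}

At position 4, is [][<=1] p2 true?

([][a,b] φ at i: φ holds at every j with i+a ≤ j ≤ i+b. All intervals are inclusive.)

Holds

Check p2 at every j in [4,5]:
  j=4: true
  j=5: true
All positions satisfy it → formula holds.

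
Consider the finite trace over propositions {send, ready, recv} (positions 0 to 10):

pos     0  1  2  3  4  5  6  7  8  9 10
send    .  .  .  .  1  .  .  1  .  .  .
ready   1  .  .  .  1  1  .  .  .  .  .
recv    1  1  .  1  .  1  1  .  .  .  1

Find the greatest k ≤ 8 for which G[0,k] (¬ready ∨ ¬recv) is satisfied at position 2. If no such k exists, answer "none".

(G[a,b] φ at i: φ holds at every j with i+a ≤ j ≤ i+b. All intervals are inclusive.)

(¬ready ∨ ¬recv) must hold from j=2 onward; find where it first fails.
  j=2: holds
  j=3: holds
  j=4: holds
  j=5: fails
Holds on [2,4], so largest k = 2.

2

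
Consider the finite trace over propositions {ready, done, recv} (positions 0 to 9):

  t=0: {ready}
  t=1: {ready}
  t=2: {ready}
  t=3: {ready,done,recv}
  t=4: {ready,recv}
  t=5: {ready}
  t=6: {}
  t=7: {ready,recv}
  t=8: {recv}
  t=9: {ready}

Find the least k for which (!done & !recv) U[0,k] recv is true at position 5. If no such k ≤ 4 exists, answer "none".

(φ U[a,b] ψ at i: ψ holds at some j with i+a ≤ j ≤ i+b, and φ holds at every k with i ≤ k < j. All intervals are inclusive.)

2

Need earliest j ≥ 5 with recv, and (!done & !recv) at every k in [5,j-1].
  j=5: rhs fails.
  j=6: rhs fails.
  j=7: rhs holds; lhs holds on [5,6]. k = 2.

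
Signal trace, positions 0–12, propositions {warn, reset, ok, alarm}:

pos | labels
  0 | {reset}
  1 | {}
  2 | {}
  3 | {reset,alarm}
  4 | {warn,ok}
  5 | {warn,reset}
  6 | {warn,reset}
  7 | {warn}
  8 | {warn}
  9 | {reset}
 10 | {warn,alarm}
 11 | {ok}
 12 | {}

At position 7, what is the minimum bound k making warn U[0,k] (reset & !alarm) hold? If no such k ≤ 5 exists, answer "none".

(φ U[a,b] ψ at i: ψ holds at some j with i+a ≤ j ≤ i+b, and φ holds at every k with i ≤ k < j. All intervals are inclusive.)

2

Need earliest j ≥ 7 with (reset & !alarm), and warn at every k in [7,j-1].
  j=7: rhs fails.
  j=8: rhs fails.
  j=9: rhs holds; lhs holds on [7,8]. k = 2.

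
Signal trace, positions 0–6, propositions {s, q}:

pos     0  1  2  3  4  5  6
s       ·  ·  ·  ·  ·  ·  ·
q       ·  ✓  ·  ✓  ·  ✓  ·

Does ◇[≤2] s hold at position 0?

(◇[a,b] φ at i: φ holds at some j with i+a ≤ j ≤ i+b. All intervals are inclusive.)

Check s at each j in [0,2]:
  j=0: false
  j=1: false
  j=2: false
No position in the window satisfies it → formula fails.

No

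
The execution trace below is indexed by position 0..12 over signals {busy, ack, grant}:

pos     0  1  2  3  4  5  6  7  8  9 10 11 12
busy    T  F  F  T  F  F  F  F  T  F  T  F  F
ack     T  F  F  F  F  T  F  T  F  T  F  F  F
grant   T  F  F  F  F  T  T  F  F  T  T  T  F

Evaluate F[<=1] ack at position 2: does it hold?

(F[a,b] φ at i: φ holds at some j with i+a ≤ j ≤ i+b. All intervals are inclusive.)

Does not hold

Check ack at each j in [2,3]:
  j=2: false
  j=3: false
No position in the window satisfies it → formula fails.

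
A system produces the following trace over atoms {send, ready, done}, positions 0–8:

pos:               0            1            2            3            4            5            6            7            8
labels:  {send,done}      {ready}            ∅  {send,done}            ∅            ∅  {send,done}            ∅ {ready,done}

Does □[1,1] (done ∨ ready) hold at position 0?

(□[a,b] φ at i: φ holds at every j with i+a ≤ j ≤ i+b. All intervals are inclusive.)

Check (done ∨ ready) at every j in [1,1]:
  j=1: true
All positions satisfy it → formula holds.

Yes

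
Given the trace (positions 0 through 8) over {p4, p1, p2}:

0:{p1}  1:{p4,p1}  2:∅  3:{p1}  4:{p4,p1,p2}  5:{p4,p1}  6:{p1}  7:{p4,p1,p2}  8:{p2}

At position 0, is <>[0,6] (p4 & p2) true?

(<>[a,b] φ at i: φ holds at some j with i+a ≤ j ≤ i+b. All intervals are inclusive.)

Check (p4 & p2) at each j in [0,6]:
  j=0: false
  j=1: false
  j=2: false
  j=3: false
  j=4: true
  j=5: false
  j=6: false
Found at j=4 → formula holds.

True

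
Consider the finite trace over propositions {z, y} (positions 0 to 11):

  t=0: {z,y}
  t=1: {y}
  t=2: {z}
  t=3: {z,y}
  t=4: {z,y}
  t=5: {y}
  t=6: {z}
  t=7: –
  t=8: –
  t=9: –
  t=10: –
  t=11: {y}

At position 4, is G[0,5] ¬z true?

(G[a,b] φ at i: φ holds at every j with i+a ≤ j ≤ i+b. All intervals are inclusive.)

Check ¬z at every j in [4,9]:
  j=4: false
  j=5: true
  j=6: false
  j=7: true
  j=8: true
  j=9: true
Fails at j=4 → formula fails.

False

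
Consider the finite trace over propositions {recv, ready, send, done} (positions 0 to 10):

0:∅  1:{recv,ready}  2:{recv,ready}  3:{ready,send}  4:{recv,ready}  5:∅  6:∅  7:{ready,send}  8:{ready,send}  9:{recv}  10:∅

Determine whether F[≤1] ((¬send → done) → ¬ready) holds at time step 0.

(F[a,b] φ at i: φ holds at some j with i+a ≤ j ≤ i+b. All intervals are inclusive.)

True

Check ((¬send → done) → ¬ready) at each j in [0,1]:
  j=0: true
  j=1: true
Found at j=0 → formula holds.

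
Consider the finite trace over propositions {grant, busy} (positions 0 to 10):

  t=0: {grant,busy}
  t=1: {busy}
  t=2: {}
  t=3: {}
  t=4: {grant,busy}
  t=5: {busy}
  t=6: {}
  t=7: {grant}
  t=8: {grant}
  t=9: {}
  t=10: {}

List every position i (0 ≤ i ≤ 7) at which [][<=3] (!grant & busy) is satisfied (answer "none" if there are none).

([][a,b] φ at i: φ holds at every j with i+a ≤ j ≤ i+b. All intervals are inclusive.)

none

Evaluate at each i in [0,7]:
  i=0: ✗ (fails at j=0)
  i=1: ✗ (fails at j=2)
  i=2: ✗ (fails at j=2)
  i=3: ✗ (fails at j=3)
  i=4: ✗ (fails at j=4)
  i=5: ✗ (fails at j=6)
  i=6: ✗ (fails at j=6)
  i=7: ✗ (fails at j=7)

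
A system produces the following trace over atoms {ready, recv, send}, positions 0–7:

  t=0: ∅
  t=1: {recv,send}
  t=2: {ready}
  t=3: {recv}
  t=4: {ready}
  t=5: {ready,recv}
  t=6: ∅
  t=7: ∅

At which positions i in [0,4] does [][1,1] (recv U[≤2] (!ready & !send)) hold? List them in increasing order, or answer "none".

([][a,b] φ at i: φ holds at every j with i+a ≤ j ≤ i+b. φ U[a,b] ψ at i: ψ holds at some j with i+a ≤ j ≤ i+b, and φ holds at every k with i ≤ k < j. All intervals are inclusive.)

Evaluate at each i in [0,4]:
  i=0: ✗ (fails at j=1)
  i=1: ✗ (fails at j=2)
  i=2: ✓ (all of [3,3])
  i=3: ✗ (fails at j=4)
  i=4: ✓ (all of [5,5])

2, 4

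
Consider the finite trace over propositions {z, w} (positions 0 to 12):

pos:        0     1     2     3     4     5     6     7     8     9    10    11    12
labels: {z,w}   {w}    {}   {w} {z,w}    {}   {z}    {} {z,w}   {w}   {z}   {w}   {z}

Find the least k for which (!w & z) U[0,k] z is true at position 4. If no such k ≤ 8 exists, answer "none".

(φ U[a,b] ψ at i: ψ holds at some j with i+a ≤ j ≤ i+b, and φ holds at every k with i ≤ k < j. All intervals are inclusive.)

0

Need earliest j ≥ 4 with z, and (!w & z) at every k in [4,j-1].
  j=4: rhs holds (empty prefix). k = 0.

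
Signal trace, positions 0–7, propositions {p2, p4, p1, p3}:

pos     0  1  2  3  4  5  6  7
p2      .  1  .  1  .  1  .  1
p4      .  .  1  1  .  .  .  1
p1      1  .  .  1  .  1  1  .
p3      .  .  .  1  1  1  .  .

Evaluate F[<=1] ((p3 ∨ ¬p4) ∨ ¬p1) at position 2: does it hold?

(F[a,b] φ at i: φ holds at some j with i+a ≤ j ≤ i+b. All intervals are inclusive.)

Check ((p3 ∨ ¬p4) ∨ ¬p1) at each j in [2,3]:
  j=2: true
  j=3: true
Found at j=2 → formula holds.

True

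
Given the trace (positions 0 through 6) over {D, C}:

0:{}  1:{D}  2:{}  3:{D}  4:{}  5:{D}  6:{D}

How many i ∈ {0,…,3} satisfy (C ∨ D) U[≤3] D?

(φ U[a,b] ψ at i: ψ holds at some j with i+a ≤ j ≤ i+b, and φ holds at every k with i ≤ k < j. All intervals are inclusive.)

2

Evaluate at each i in [0,3]:
  i=0: ✗ (lhs fails at k=0 before rhs at j=1)
  i=1: ✓ (rhs at j=1)
  i=2: ✗ (lhs fails at k=2 before rhs at j=3)
  i=3: ✓ (rhs at j=3)
Positions where it holds: {1, 3} → 2.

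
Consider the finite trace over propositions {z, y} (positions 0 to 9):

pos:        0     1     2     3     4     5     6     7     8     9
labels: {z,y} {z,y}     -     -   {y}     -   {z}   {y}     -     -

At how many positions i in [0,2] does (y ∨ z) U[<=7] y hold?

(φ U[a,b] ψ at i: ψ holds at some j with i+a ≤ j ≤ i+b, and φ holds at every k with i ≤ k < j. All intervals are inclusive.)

Evaluate at each i in [0,2]:
  i=0: ✓ (rhs at j=0)
  i=1: ✓ (rhs at j=1)
  i=2: ✗ (lhs fails at k=2 before rhs at j=4)
Positions where it holds: {0, 1} → 2.

2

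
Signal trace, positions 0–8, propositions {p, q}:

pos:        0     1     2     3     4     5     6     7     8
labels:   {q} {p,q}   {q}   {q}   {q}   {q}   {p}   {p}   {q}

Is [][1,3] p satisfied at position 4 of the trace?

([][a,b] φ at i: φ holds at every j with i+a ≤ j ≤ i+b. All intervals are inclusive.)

Does not hold

Check p at every j in [5,7]:
  j=5: false
  j=6: true
  j=7: true
Fails at j=5 → formula fails.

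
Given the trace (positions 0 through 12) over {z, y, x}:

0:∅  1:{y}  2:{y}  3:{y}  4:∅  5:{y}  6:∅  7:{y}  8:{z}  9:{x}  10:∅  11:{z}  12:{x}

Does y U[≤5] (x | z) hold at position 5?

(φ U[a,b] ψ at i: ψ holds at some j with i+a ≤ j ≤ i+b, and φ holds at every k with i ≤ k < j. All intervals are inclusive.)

Need some j in [5,10] with (x | z), and y at every k in [5,j-1].
  j=5: (x | z) false.
  j=6: (x | z) false.
  j=7: (x | z) false.
  j=8: (x | z) holds, but y fails at k=6 → not this j.
  j=9: (x | z) holds, but y fails at k=6 → not this j.
  j=10: (x | z) false.
No j in the window works → until fails.

False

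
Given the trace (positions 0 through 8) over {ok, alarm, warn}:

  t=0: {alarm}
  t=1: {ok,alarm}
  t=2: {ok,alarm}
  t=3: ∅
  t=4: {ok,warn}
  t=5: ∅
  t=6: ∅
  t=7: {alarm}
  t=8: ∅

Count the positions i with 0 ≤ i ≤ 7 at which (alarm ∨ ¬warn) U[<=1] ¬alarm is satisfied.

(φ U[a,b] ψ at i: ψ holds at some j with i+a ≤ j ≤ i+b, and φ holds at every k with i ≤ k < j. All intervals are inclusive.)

Evaluate at each i in [0,7]:
  i=0: ✗ (no rhs in [0,1])
  i=1: ✗ (no rhs in [1,2])
  i=2: ✓ (rhs at j=3; lhs holds on [2,2])
  i=3: ✓ (rhs at j=3)
  i=4: ✓ (rhs at j=4)
  i=5: ✓ (rhs at j=5)
  i=6: ✓ (rhs at j=6)
  i=7: ✓ (rhs at j=8; lhs holds on [7,7])
Positions where it holds: {2, 3, 4, 5, 6, 7} → 6.

6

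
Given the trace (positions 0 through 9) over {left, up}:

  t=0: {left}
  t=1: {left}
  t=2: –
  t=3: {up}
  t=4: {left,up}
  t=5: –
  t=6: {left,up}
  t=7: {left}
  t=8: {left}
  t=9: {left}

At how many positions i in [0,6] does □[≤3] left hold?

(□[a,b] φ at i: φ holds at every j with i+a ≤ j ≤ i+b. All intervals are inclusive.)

1

Evaluate at each i in [0,6]:
  i=0: ✗ (fails at j=2)
  i=1: ✗ (fails at j=2)
  i=2: ✗ (fails at j=2)
  i=3: ✗ (fails at j=3)
  i=4: ✗ (fails at j=5)
  i=5: ✗ (fails at j=5)
  i=6: ✓ (all of [6,9])
Positions where it holds: {6} → 1.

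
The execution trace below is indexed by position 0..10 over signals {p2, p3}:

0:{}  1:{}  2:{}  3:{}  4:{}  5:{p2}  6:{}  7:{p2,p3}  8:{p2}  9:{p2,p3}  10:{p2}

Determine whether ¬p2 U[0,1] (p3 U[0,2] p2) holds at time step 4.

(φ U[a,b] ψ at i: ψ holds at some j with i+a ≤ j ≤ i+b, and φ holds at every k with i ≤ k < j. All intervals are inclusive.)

Need some j in [4,5] with (p3 U[0,2] p2), and ¬p2 at every k in [4,j-1].
  j=4: (p3 U[0,2] p2) — fails.
  j=5: (p3 U[0,2] p2) holds; ¬p2 holds at every k in [4,4] → satisfied.

Holds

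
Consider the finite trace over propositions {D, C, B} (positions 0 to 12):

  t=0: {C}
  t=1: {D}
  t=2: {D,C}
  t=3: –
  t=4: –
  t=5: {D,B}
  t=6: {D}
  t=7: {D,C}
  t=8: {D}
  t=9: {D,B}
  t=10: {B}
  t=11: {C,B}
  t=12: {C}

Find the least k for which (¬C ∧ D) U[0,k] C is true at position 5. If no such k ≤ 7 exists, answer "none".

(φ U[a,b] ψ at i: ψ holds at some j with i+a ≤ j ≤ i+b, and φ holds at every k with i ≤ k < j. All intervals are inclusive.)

Need earliest j ≥ 5 with C, and (¬C ∧ D) at every k in [5,j-1].
  j=5: rhs fails.
  j=6: rhs fails.
  j=7: rhs holds; lhs holds on [5,6]. k = 2.

2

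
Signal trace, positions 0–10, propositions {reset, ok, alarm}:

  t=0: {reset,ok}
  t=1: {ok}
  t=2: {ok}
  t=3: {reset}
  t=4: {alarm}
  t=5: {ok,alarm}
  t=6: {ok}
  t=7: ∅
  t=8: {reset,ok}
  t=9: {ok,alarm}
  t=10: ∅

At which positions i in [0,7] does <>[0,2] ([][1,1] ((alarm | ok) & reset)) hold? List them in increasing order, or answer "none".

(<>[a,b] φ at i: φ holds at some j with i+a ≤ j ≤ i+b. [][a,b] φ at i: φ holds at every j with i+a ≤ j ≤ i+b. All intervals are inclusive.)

5, 6, 7

Evaluate at each i in [0,7]:
  i=0: ✗ (none in [0,2])
  i=1: ✗ (none in [1,3])
  i=2: ✗ (none in [2,4])
  i=3: ✗ (none in [3,5])
  i=4: ✗ (none in [4,6])
  i=5: ✓ (witness j=7)
  i=6: ✓ (witness j=7)
  i=7: ✓ (witness j=7)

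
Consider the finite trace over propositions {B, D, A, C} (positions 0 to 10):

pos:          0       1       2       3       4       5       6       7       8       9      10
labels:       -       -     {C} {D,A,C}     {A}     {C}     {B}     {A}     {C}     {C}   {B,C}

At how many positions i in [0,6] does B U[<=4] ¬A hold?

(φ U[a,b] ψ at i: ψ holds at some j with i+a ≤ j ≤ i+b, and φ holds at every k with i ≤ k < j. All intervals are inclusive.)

5

Evaluate at each i in [0,6]:
  i=0: ✓ (rhs at j=0)
  i=1: ✓ (rhs at j=1)
  i=2: ✓ (rhs at j=2)
  i=3: ✗ (lhs fails at k=3 before rhs at j=5)
  i=4: ✗ (lhs fails at k=4 before rhs at j=5)
  i=5: ✓ (rhs at j=5)
  i=6: ✓ (rhs at j=6)
Positions where it holds: {0, 1, 2, 5, 6} → 5.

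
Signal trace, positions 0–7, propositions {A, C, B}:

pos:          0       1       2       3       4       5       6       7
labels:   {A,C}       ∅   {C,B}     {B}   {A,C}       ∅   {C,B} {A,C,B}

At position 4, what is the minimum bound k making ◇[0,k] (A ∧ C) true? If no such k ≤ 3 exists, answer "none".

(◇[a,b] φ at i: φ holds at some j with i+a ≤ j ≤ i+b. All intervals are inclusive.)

0

Scan j = 4,5,… for (A ∧ C):
  j=4: holds
First hit at j=4, so smallest k = 4-4 = 0.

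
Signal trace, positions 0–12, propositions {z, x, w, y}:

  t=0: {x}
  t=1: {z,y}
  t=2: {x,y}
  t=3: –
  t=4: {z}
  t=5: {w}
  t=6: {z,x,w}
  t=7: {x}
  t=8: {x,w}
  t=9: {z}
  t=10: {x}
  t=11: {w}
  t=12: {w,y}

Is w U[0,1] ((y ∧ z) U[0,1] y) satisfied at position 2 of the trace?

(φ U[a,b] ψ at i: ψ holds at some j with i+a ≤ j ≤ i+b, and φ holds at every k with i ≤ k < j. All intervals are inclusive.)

True

Need some j in [2,3] with ((y ∧ z) U[0,1] y), and w at every k in [2,j-1].
  j=2: ((y ∧ z) U[0,1] y) holds; no prefix to check → satisfied.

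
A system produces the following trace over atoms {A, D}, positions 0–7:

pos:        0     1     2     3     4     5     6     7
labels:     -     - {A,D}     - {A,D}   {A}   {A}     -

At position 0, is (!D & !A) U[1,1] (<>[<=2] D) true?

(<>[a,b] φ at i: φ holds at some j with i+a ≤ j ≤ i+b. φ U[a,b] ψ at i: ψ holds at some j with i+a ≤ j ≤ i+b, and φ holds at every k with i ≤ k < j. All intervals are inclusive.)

Holds

Need some j in [1,1] with <>[<=2] D, and (!D & !A) at every k in [0,j-1].
  j=1: <>[<=2] D holds; (!D & !A) holds at every k in [0,0] → satisfied.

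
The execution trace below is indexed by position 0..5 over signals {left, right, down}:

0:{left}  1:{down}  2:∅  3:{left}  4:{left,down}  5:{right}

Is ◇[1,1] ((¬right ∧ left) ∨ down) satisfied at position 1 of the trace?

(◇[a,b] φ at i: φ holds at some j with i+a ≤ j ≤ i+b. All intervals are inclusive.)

No

Check ((¬right ∧ left) ∨ down) at each j in [2,2]:
  j=2: false
No position in the window satisfies it → formula fails.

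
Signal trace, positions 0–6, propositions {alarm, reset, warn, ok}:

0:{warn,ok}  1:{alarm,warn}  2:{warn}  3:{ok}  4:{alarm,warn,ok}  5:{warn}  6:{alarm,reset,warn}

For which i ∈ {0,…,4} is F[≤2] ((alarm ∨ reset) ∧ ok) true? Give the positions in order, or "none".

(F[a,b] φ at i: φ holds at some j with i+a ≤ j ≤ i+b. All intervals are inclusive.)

2, 3, 4

Evaluate at each i in [0,4]:
  i=0: ✗ (none in [0,2])
  i=1: ✗ (none in [1,3])
  i=2: ✓ (witness j=4)
  i=3: ✓ (witness j=4)
  i=4: ✓ (witness j=4)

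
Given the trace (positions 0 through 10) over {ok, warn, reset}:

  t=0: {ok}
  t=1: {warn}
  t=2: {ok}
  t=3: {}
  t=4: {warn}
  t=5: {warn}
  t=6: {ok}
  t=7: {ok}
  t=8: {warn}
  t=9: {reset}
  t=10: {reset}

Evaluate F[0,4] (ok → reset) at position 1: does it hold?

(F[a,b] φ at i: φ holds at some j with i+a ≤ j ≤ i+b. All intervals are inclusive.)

True

Check (ok → reset) at each j in [1,5]:
  j=1: true
  j=2: false
  j=3: true
  j=4: true
  j=5: true
Found at j=1 → formula holds.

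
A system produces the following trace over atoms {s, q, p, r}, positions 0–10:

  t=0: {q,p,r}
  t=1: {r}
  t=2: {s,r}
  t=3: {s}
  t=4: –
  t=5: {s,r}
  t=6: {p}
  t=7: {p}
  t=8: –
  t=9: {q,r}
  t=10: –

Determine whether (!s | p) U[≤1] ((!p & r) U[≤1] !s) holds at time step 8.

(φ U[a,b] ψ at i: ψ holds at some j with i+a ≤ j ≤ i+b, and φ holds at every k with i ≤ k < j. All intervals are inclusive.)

Yes

Need some j in [8,9] with ((!p & r) U[≤1] !s), and (!s | p) at every k in [8,j-1].
  j=8: ((!p & r) U[≤1] !s) holds; no prefix to check → satisfied.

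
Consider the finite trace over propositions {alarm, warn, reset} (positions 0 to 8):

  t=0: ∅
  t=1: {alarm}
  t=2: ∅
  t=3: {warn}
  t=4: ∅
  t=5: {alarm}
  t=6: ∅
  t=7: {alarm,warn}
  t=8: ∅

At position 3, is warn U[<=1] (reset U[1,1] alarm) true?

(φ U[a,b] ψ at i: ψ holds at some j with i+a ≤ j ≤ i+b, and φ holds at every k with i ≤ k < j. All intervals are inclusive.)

Need some j in [3,4] with (reset U[1,1] alarm), and warn at every k in [3,j-1].
  j=3: (reset U[1,1] alarm) — fails.
  j=4: (reset U[1,1] alarm) — fails.
No j in the window works → until fails.

No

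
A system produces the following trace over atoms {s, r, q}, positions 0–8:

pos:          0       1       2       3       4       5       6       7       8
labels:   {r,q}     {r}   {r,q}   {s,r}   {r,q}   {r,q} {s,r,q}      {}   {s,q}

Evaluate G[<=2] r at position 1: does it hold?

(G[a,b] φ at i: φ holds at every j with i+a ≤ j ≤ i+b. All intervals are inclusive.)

Yes

Check r at every j in [1,3]:
  j=1: true
  j=2: true
  j=3: true
All positions satisfy it → formula holds.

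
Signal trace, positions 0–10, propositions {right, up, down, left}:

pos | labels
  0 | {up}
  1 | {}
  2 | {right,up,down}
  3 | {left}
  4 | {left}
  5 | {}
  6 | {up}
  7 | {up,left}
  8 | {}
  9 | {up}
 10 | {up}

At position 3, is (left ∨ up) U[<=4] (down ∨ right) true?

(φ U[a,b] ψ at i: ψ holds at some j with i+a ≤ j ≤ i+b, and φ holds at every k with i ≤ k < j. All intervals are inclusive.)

No

Need some j in [3,7] with (down ∨ right), and (left ∨ up) at every k in [3,j-1].
  j=3: (down ∨ right) false.
  j=4: (down ∨ right) false.
  j=5: (down ∨ right) false.
  j=6: (down ∨ right) false.
  j=7: (down ∨ right) false.
No j in the window works → until fails.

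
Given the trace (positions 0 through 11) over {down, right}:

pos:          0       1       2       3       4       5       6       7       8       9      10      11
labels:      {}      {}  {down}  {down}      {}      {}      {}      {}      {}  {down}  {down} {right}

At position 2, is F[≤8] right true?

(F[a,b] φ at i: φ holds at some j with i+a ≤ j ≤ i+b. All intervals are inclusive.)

Does not hold

Check right at each j in [2,10]:
  j=2: false
  j=3: false
  j=4: false
  j=5: false
  j=6: false
  j=7: false
  j=8: false
  j=9: false
  j=10: false
No position in the window satisfies it → formula fails.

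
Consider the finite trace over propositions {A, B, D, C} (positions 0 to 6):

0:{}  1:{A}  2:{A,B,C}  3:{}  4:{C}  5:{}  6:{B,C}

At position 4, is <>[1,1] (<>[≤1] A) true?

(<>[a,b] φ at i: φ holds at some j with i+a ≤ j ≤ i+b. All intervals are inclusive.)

Check <>[≤1] A at each j in [5,5]:
  j=5: fails (none in [5,6])
No position in the window satisfies it → formula fails.

Does not hold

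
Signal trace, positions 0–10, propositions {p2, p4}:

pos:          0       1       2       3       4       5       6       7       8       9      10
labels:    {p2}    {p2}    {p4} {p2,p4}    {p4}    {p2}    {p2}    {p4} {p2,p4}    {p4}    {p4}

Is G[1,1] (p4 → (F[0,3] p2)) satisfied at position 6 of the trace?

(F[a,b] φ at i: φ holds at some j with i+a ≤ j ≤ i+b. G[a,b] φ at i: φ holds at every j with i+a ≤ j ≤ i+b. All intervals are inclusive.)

Check (p4 → (F[0,3] p2)) at every j in [7,7]:
  j=7: antecedent true; consequent holds (witness at 8) → ✓
All positions satisfy it → formula holds.

Holds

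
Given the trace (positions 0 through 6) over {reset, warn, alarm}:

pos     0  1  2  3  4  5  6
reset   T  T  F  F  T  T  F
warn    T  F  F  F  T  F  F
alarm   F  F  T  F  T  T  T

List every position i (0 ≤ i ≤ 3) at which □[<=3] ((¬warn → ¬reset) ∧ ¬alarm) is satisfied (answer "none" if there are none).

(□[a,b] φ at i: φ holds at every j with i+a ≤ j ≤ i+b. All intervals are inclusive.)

Evaluate at each i in [0,3]:
  i=0: ✗ (fails at j=1)
  i=1: ✗ (fails at j=1)
  i=2: ✗ (fails at j=2)
  i=3: ✗ (fails at j=4)

none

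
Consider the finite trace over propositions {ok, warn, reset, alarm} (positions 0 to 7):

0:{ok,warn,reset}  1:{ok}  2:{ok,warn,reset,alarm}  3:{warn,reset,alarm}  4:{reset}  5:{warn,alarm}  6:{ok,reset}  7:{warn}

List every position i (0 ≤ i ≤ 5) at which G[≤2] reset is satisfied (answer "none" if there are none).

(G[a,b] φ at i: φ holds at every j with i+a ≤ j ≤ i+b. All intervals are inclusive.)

Evaluate at each i in [0,5]:
  i=0: ✗ (fails at j=1)
  i=1: ✗ (fails at j=1)
  i=2: ✓ (all of [2,4])
  i=3: ✗ (fails at j=5)
  i=4: ✗ (fails at j=5)
  i=5: ✗ (fails at j=5)

2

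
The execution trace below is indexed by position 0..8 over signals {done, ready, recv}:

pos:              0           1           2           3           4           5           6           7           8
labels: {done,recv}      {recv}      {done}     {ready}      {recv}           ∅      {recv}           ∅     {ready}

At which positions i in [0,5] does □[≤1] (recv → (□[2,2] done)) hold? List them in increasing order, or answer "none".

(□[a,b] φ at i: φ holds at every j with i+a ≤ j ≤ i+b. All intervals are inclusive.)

2

Evaluate at each i in [0,5]:
  i=0: ✗ (fails at j=1)
  i=1: ✗ (fails at j=1)
  i=2: ✓ (all of [2,3])
  i=3: ✗ (fails at j=4)
  i=4: ✗ (fails at j=4)
  i=5: ✗ (fails at j=6)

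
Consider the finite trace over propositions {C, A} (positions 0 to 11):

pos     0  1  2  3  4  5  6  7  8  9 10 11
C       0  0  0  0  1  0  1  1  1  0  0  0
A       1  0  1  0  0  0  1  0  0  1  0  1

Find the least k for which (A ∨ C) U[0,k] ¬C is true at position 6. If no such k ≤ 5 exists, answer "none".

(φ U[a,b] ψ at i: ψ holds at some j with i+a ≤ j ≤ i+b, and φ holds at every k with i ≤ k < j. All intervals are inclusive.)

Need earliest j ≥ 6 with ¬C, and (A ∨ C) at every k in [6,j-1].
  j=6: rhs fails.
  j=7: rhs fails.
  j=8: rhs fails.
  j=9: rhs holds; lhs holds on [6,8]. k = 3.

3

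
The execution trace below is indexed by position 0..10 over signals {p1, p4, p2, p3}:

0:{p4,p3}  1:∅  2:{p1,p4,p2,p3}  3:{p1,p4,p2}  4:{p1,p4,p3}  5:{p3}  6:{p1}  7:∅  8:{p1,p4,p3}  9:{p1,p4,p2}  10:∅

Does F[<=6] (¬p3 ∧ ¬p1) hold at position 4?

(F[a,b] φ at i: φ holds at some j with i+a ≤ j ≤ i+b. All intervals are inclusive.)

True

Check (¬p3 ∧ ¬p1) at each j in [4,10]:
  j=4: false
  j=5: false
  j=6: false
  j=7: true
  j=8: false
  j=9: false
  j=10: true
Found at j=7 → formula holds.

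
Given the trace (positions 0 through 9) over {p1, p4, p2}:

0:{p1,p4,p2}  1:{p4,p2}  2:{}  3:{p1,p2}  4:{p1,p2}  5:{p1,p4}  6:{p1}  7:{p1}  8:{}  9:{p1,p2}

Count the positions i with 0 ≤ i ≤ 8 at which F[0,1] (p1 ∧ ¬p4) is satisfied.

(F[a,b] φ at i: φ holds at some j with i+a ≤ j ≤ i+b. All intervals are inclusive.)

Evaluate at each i in [0,8]:
  i=0: ✗ (none in [0,1])
  i=1: ✗ (none in [1,2])
  i=2: ✓ (witness j=3)
  i=3: ✓ (witness j=3)
  i=4: ✓ (witness j=4)
  i=5: ✓ (witness j=6)
  i=6: ✓ (witness j=6)
  i=7: ✓ (witness j=7)
  i=8: ✓ (witness j=9)
Positions where it holds: {2, 3, 4, 5, 6, 7, 8} → 7.

7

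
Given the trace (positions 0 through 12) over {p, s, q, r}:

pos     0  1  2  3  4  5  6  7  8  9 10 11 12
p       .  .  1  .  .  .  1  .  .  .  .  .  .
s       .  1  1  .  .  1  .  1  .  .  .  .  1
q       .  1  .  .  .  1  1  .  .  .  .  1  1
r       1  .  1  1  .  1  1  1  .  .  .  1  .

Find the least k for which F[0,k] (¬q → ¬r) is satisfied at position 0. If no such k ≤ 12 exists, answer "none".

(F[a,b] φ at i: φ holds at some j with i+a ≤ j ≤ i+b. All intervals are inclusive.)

1

Scan j = 0,1,… for (¬q → ¬r):
  j=0: fails
  j=1: holds
First hit at j=1, so smallest k = 1-0 = 1.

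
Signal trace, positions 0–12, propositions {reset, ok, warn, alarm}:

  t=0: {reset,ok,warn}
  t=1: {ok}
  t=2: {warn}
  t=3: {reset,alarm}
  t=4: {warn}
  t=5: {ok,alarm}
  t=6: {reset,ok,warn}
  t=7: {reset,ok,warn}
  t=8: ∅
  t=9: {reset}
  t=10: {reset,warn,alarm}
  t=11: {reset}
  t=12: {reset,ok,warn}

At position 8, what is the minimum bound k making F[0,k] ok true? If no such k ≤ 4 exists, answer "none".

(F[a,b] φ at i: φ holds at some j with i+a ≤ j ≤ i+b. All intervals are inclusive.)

Scan j = 8,9,… for ok:
  j=8: fails
  j=9: fails
  j=10: fails
  j=11: fails
  j=12: holds
First hit at j=12, so smallest k = 12-8 = 4.

4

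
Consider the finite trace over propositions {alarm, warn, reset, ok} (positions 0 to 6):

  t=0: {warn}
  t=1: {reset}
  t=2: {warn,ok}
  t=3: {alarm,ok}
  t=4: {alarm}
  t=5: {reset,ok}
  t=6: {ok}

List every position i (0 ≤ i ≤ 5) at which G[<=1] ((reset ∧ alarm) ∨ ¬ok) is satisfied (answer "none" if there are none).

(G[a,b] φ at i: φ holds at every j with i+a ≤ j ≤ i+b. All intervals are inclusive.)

Evaluate at each i in [0,5]:
  i=0: ✓ (all of [0,1])
  i=1: ✗ (fails at j=2)
  i=2: ✗ (fails at j=2)
  i=3: ✗ (fails at j=3)
  i=4: ✗ (fails at j=5)
  i=5: ✗ (fails at j=5)

0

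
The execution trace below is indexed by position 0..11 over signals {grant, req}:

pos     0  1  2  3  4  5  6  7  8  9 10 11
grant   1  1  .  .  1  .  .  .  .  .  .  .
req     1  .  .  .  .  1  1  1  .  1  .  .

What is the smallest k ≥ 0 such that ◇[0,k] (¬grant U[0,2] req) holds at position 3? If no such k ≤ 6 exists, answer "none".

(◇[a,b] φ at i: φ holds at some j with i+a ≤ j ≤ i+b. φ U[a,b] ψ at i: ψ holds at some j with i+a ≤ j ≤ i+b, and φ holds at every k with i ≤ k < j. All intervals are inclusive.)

2

Scan j = 3,4,… for (¬grant U[0,2] req):
  j=3: fails
  j=4: fails
  j=5: holds
First hit at j=5, so smallest k = 5-3 = 2.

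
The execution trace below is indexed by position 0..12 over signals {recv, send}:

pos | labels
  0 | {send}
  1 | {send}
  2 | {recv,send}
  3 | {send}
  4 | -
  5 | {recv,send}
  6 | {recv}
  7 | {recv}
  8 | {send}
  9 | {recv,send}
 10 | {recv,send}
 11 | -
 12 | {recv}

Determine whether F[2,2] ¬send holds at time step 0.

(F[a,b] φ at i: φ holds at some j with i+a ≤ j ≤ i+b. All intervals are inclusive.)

False

Check ¬send at each j in [2,2]:
  j=2: false
No position in the window satisfies it → formula fails.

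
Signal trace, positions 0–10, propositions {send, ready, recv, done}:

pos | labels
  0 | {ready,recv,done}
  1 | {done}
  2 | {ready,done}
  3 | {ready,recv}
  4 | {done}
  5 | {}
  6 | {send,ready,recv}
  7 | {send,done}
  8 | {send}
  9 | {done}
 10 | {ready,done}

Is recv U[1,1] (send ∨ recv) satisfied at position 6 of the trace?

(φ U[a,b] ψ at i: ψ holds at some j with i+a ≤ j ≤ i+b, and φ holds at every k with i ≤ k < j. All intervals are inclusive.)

Yes

Need some j in [7,7] with (send ∨ recv), and recv at every k in [6,j-1].
  j=7: (send ∨ recv) holds; recv holds at every k in [6,6] → satisfied.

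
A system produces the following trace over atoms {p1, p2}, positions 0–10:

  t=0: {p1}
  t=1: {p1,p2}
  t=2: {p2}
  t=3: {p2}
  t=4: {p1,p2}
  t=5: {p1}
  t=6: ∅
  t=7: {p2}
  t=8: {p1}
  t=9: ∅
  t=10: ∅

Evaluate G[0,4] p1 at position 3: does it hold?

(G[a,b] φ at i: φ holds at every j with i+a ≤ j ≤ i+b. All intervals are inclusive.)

Check p1 at every j in [3,7]:
  j=3: false
  j=4: true
  j=5: true
  j=6: false
  j=7: false
Fails at j=3 → formula fails.

False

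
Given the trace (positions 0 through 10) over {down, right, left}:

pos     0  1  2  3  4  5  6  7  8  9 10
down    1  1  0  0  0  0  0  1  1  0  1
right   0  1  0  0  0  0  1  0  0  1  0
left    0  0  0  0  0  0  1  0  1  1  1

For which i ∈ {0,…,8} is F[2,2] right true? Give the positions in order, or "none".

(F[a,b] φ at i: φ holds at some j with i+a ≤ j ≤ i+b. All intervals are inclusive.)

Evaluate at each i in [0,8]:
  i=0: ✗ (none in [2,2])
  i=1: ✗ (none in [3,3])
  i=2: ✗ (none in [4,4])
  i=3: ✗ (none in [5,5])
  i=4: ✓ (witness j=6)
  i=5: ✗ (none in [7,7])
  i=6: ✗ (none in [8,8])
  i=7: ✓ (witness j=9)
  i=8: ✗ (none in [10,10])

4, 7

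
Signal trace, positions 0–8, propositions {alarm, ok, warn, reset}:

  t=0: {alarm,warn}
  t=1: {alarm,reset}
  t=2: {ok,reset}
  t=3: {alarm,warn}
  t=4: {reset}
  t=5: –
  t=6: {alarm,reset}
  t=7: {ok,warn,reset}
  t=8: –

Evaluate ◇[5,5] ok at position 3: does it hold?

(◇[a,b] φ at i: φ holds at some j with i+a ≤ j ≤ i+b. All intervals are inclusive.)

Does not hold

Check ok at each j in [8,8]:
  j=8: false
No position in the window satisfies it → formula fails.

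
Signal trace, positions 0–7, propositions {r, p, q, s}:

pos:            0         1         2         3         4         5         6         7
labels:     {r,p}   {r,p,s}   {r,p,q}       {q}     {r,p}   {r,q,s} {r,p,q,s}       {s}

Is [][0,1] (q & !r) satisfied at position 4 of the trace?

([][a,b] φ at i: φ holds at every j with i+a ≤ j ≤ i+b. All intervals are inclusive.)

Check (q & !r) at every j in [4,5]:
  j=4: false
  j=5: false
Fails at j=4 → formula fails.

Does not hold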